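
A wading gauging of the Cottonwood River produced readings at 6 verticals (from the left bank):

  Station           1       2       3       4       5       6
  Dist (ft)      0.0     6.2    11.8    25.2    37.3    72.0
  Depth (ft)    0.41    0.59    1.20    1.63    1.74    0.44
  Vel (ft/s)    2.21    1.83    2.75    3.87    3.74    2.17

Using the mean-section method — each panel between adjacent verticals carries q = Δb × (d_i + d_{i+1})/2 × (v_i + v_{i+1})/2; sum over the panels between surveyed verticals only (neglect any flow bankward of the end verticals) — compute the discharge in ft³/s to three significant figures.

270 ft³/s

Panel 1-2: Δb = 6.2 ft, d̄ = (0.41+0.59)/2 = 0.5, v̄ = (2.21+1.83)/2 = 2.02 → q = 6.2×0.5×2.02 = 6.262 ft³/s
Panel 2-3: Δb = 5.6 ft, d̄ = (0.59+1.20)/2 = 0.895, v̄ = (1.83+2.75)/2 = 2.29 → q = 5.6×0.895×2.29 = 11.48 ft³/s
Panel 3-4: Δb = 13.4 ft, d̄ = (1.20+1.63)/2 = 1.415, v̄ = (2.75+3.87)/2 = 3.31 → q = 13.4×1.415×3.31 = 62.76 ft³/s
Panel 4-5: Δb = 12.1 ft, d̄ = (1.63+1.74)/2 = 1.685, v̄ = (3.87+3.74)/2 = 3.805 → q = 12.1×1.685×3.805 = 77.58 ft³/s
Panel 5-6: Δb = 34.7 ft, d̄ = (1.74+0.44)/2 = 1.09, v̄ = (3.74+2.17)/2 = 2.955 → q = 34.7×1.09×2.955 = 111.8 ft³/s
Q = Σ q = 269.8 ft³/s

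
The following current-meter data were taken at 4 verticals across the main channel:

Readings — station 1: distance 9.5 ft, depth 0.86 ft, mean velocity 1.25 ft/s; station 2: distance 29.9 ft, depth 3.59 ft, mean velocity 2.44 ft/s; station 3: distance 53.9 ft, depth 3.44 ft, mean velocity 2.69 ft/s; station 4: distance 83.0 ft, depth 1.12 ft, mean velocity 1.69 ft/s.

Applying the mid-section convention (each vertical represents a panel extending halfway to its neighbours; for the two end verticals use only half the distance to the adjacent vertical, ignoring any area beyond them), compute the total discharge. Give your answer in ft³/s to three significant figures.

w_1 = (29.9 − 9.5)/2 = 10.2 ft; q_1 = 1.25 × 0.86 × 10.2 = 10.97 ft³/s
w_2 = (53.9 − 9.5)/2 = 22.2 ft; q_2 = 2.44 × 3.59 × 22.2 = 194.5 ft³/s
w_3 = (83.0 − 29.9)/2 = 26.55 ft; q_3 = 2.69 × 3.44 × 26.55 = 245.7 ft³/s
w_4 = (83.0 − 53.9)/2 = 14.55 ft; q_4 = 1.69 × 1.12 × 14.55 = 27.54 ft³/s
Q = Σ qᵢ = 478.7 ft³/s

479 ft³/s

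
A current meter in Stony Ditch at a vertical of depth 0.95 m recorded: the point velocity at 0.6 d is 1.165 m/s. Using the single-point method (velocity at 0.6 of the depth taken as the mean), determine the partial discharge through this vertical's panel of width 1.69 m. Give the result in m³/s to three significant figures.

v̄ = v₀.₆ = 1.165 m/s
q = v̄ × d × w = 1.165 × 0.95 × 1.69 = 1.870 m³/s

1.87 m³/s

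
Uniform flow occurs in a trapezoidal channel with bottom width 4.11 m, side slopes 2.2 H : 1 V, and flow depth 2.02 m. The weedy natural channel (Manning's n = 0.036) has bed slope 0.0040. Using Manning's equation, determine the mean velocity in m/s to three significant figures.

2.03 m/s

A = (b + z·y)·y = (4.11 + 2.2×2.02)×2.02 = 17.28 m²
P = b + 2y√(1+z²) = 4.11 + 2×2.02×√(1+2.2²) = 13.87 m
R = A/P = 17.28/13.87 = 1.246 m
Q = (1/n)·A·R^(2/3)·S^(1/2) = (1/0.036) × 17.28 × 1.246^(2/3) × 0.0040^(1/2) = 35.14 m³/s
V = Q/A = 35.14/17.28 = 2.034 m/s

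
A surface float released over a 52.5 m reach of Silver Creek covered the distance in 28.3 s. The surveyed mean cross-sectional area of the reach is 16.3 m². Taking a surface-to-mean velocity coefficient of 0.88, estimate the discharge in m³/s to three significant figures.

v_surface = L / t̄ = 52.5 / 28.3 = 1.855 m/s
v_mean = 0.88 × 1.855 = 1.633 m/s
Q = A × v_mean = 16.3 × 1.633 = 26.61 m³/s

26.6 m³/s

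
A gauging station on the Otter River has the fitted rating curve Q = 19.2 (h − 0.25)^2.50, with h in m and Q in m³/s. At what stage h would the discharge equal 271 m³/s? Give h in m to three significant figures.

3.13 m

h − h₀ = (Q/C)^(1/b) = (271/19.2)^(1/2.50) = 2.883 m
h = 0.25 + 2.883 = 3.133 m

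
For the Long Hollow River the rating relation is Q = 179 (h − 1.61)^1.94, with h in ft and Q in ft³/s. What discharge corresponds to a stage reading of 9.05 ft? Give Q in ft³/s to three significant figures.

Q = 179 × (9.05 − 1.61)^1.94 = 179 × 7.44^1.94 = 8784 ft³/s

8780 ft³/s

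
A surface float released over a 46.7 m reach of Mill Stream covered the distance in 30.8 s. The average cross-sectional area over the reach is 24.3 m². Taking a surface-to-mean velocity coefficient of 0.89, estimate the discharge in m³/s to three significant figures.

v_surface = L / t̄ = 46.7 / 30.8 = 1.516 m/s
v_mean = 0.89 × 1.516 = 1.349 m/s
Q = A × v_mean = 24.3 × 1.349 = 32.79 m³/s

32.8 m³/s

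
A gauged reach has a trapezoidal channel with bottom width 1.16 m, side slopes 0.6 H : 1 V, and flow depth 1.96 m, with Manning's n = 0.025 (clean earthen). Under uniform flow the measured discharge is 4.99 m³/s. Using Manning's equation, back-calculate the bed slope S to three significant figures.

0.00100

A = (b + z·y)·y = (1.16 + 0.6×1.96)×1.96 = 4.579 m²
P = b + 2y√(1+z²) = 1.16 + 2×1.96×√(1+0.6²) = 5.731 m
R = A/P = 4.579/5.731 = 0.7988 m
S = (Q·n / (1·A·R^(2/3)))² = (4.99×0.025 / (1×4.579×0.8609))² = 0.001002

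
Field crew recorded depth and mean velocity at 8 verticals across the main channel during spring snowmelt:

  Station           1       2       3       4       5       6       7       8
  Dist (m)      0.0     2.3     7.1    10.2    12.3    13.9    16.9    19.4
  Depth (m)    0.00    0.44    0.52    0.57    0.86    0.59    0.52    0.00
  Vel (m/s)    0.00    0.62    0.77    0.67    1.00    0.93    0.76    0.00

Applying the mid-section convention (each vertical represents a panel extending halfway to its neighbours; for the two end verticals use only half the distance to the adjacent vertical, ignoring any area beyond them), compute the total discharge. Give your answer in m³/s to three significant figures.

7.48 m³/s

w_2 = (7.1 − 0.0)/2 = 3.55 m; q_2 = 0.62 × 0.44 × 3.55 = 0.9684 m³/s
w_3 = (10.2 − 2.3)/2 = 3.95 m; q_3 = 0.77 × 0.52 × 3.95 = 1.582 m³/s
w_4 = (12.3 − 7.1)/2 = 2.6 m; q_4 = 0.67 × 0.57 × 2.6 = 0.9929 m³/s
w_5 = (13.9 − 10.2)/2 = 1.85 m; q_5 = 1.00 × 0.86 × 1.85 = 1.591 m³/s
w_6 = (16.9 − 12.3)/2 = 2.3 m; q_6 = 0.93 × 0.59 × 2.3 = 1.262 m³/s
w_7 = (19.4 − 13.9)/2 = 2.75 m; q_7 = 0.76 × 0.52 × 2.75 = 1.087 m³/s
Stations 1, 8 contribute zero (depth or velocity is 0).
Q = Σ qᵢ = 7.483 m³/s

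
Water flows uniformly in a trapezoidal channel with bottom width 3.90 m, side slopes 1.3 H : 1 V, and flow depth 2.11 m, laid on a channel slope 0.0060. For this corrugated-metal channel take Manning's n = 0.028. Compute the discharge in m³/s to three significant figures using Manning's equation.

A = (b + z·y)·y = (3.90 + 1.3×2.11)×2.11 = 14.02 m²
P = b + 2y√(1+z²) = 3.90 + 2×2.11×√(1+1.3²) = 10.82 m
R = A/P = 14.02/10.82 = 1.295 m
Q = (1/n)·A·R^(2/3)·S^(1/2) = (1/0.028) × 14.02 × 1.295^(2/3) × 0.0060^(1/2) = 46.08 m³/s

46.1 m³/s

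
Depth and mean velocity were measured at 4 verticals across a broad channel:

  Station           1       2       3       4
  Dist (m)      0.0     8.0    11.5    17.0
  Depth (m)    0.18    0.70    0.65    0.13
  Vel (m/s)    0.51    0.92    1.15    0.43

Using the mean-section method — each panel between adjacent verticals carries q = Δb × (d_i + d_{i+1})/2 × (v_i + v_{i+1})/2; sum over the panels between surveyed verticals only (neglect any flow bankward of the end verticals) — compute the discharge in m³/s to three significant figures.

Panel 1-2: Δb = 8 m, d̄ = (0.18+0.70)/2 = 0.44, v̄ = (0.51+0.92)/2 = 0.715 → q = 8×0.44×0.715 = 2.517 m³/s
Panel 2-3: Δb = 3.5 m, d̄ = (0.70+0.65)/2 = 0.675, v̄ = (0.92+1.15)/2 = 1.035 → q = 3.5×0.675×1.035 = 2.445 m³/s
Panel 3-4: Δb = 5.5 m, d̄ = (0.65+0.13)/2 = 0.39, v̄ = (1.15+0.43)/2 = 0.79 → q = 5.5×0.39×0.79 = 1.695 m³/s
Q = Σ q = 6.657 m³/s

6.66 m³/s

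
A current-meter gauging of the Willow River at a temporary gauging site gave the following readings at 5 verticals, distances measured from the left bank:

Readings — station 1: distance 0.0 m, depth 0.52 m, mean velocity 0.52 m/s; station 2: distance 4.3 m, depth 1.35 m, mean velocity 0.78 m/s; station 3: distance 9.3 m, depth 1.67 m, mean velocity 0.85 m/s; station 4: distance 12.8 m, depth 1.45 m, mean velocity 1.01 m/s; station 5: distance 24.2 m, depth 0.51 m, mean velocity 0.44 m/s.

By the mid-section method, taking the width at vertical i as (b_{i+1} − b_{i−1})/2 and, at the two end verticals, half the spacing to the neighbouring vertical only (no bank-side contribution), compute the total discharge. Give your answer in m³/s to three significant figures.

w_1 = (4.3 − 0.0)/2 = 2.15 m; q_1 = 0.52 × 0.52 × 2.15 = 0.5814 m³/s
w_2 = (9.3 − 0.0)/2 = 4.65 m; q_2 = 0.78 × 1.35 × 4.65 = 4.896 m³/s
w_3 = (12.8 − 4.3)/2 = 4.25 m; q_3 = 0.85 × 1.67 × 4.25 = 6.033 m³/s
w_4 = (24.2 − 9.3)/2 = 7.45 m; q_4 = 1.01 × 1.45 × 7.45 = 10.91 m³/s
w_5 = (24.2 − 12.8)/2 = 5.7 m; q_5 = 0.44 × 0.51 × 5.7 = 1.279 m³/s
Q = Σ qᵢ = 23.70 m³/s

23.7 m³/s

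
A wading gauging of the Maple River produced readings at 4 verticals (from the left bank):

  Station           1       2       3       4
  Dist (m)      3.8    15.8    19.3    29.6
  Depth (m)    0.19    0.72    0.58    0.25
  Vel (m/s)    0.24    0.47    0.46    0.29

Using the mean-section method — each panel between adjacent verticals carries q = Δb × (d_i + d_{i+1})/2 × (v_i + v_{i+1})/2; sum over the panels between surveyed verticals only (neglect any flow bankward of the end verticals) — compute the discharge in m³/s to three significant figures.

4.60 m³/s

Panel 1-2: Δb = 12 m, d̄ = (0.19+0.72)/2 = 0.455, v̄ = (0.24+0.47)/2 = 0.355 → q = 12×0.455×0.355 = 1.938 m³/s
Panel 2-3: Δb = 3.5 m, d̄ = (0.72+0.58)/2 = 0.65, v̄ = (0.47+0.46)/2 = 0.465 → q = 3.5×0.65×0.465 = 1.058 m³/s
Panel 3-4: Δb = 10.3 m, d̄ = (0.58+0.25)/2 = 0.415, v̄ = (0.46+0.29)/2 = 0.375 → q = 10.3×0.415×0.375 = 1.603 m³/s
Q = Σ q = 4.599 m³/s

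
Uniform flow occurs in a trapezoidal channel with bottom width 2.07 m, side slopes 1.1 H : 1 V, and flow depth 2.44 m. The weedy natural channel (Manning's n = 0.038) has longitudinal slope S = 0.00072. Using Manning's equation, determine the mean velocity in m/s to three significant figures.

0.817 m/s

A = (b + z·y)·y = (2.07 + 1.1×2.44)×2.44 = 11.60 m²
P = b + 2y√(1+z²) = 2.07 + 2×2.44×√(1+1.1²) = 9.325 m
R = A/P = 11.60/9.325 = 1.244 m
Q = (1/n)·A·R^(2/3)·S^(1/2) = (1/0.038) × 11.60 × 1.244^(2/3) × 0.00072^(1/2) = 9.474 m³/s
V = Q/A = 9.474/11.60 = 0.8168 m/s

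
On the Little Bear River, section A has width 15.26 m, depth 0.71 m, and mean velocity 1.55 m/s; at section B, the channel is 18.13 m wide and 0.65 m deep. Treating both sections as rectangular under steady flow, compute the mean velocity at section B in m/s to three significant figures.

Q = A₁V₁ = (15.26×0.71) × 1.55 = 16.79 m³/s
A₂ = 18.13 × 0.65 = 11.78 m²
V₂ = Q/A₂ = 16.79/11.78 = 1.425 m/s

1.43 m/s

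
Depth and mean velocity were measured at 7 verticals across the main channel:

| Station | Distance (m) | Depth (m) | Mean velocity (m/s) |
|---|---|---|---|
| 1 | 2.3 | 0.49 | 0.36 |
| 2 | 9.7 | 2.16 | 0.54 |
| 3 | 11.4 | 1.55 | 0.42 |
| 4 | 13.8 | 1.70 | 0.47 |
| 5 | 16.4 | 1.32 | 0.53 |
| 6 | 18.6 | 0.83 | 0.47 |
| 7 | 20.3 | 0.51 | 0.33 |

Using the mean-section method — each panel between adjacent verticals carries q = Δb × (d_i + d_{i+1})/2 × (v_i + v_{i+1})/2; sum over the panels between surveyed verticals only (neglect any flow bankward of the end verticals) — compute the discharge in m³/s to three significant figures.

11.3 m³/s

Panel 1-2: Δb = 7.4 m, d̄ = (0.49+2.16)/2 = 1.325, v̄ = (0.36+0.54)/2 = 0.45 → q = 7.4×1.325×0.45 = 4.412 m³/s
Panel 2-3: Δb = 1.7 m, d̄ = (2.16+1.55)/2 = 1.855, v̄ = (0.54+0.42)/2 = 0.48 → q = 1.7×1.855×0.48 = 1.514 m³/s
Panel 3-4: Δb = 2.4 m, d̄ = (1.55+1.70)/2 = 1.625, v̄ = (0.42+0.47)/2 = 0.445 → q = 2.4×1.625×0.445 = 1.736 m³/s
Panel 4-5: Δb = 2.6 m, d̄ = (1.70+1.32)/2 = 1.51, v̄ = (0.47+0.53)/2 = 0.5 → q = 2.6×1.51×0.5 = 1.963 m³/s
Panel 5-6: Δb = 2.2 m, d̄ = (1.32+0.83)/2 = 1.075, v̄ = (0.53+0.47)/2 = 0.5 → q = 2.2×1.075×0.5 = 1.183 m³/s
Panel 6-7: Δb = 1.7 m, d̄ = (0.83+0.51)/2 = 0.67, v̄ = (0.47+0.33)/2 = 0.4 → q = 1.7×0.67×0.4 = 0.4556 m³/s
Q = Σ q = 11.26 m³/s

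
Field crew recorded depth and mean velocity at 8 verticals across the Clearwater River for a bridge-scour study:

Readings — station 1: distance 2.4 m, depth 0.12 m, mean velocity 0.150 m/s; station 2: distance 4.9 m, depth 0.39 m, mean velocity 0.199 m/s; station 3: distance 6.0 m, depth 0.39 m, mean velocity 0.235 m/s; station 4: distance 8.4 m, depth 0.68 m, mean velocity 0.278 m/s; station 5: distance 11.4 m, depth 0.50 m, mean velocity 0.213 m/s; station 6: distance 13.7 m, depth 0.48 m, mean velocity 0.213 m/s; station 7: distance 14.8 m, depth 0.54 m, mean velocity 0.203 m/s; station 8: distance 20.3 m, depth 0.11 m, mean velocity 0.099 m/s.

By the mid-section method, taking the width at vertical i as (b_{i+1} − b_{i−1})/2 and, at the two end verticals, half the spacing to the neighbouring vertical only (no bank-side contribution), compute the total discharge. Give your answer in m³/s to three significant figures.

1.68 m³/s

w_1 = (4.9 − 2.4)/2 = 1.25 m; q_1 = 0.150 × 0.12 × 1.25 = 0.02250 m³/s
w_2 = (6.0 − 2.4)/2 = 1.8 m; q_2 = 0.199 × 0.39 × 1.8 = 0.1397 m³/s
w_3 = (8.4 − 4.9)/2 = 1.75 m; q_3 = 0.235 × 0.39 × 1.75 = 0.1604 m³/s
w_4 = (11.4 − 6.0)/2 = 2.7 m; q_4 = 0.278 × 0.68 × 2.7 = 0.5104 m³/s
w_5 = (13.7 − 8.4)/2 = 2.65 m; q_5 = 0.213 × 0.50 × 2.65 = 0.2822 m³/s
w_6 = (14.8 − 11.4)/2 = 1.7 m; q_6 = 0.213 × 0.48 × 1.7 = 0.1738 m³/s
w_7 = (20.3 − 13.7)/2 = 3.3 m; q_7 = 0.203 × 0.54 × 3.3 = 0.3617 m³/s
w_8 = (20.3 − 14.8)/2 = 2.75 m; q_8 = 0.099 × 0.11 × 2.75 = 0.02995 m³/s
Q = Σ qᵢ = 1.681 m³/s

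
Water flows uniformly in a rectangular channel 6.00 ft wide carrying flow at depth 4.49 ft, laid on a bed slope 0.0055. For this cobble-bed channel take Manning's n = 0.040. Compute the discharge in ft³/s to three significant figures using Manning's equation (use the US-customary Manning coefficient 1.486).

A = b·y = 6.00 × 4.49 = 26.94 ft²
P = b + 2y = 6.00 + 2×4.49 = 14.98 ft
R = A/P = 26.94/14.98 = 1.798 ft
Q = (1.486/n)·A·R^(2/3)·S^(1/2) = (1.486/0.040) × 26.94 × 1.798^(2/3) × 0.0055^(1/2) = 109.8 ft³/s

110 ft³/s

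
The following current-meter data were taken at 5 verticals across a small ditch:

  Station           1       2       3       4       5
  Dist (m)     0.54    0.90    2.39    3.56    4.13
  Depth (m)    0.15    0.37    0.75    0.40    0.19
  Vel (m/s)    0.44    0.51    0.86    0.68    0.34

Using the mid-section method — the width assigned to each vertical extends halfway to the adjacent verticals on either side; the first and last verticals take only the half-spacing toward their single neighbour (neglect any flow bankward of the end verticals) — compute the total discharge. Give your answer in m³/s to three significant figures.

1.30 m³/s

w_1 = (0.90 − 0.54)/2 = 0.18 m; q_1 = 0.44 × 0.15 × 0.18 = 0.01188 m³/s
w_2 = (2.39 − 0.54)/2 = 0.925 m; q_2 = 0.51 × 0.37 × 0.925 = 0.1745 m³/s
w_3 = (3.56 − 0.90)/2 = 1.33 m; q_3 = 0.86 × 0.75 × 1.33 = 0.8579 m³/s
w_4 = (4.13 − 2.39)/2 = 0.87 m; q_4 = 0.68 × 0.40 × 0.87 = 0.2366 m³/s
w_5 = (4.13 − 3.56)/2 = 0.285 m; q_5 = 0.34 × 0.19 × 0.285 = 0.01841 m³/s
Q = Σ qᵢ = 1.299 m³/s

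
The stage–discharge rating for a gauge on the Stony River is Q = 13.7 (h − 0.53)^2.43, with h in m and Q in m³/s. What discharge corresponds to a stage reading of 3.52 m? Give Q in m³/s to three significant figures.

196 m³/s

Q = 13.7 × (3.52 − 0.53)^2.43 = 13.7 × 2.99^2.43 = 196.2 m³/s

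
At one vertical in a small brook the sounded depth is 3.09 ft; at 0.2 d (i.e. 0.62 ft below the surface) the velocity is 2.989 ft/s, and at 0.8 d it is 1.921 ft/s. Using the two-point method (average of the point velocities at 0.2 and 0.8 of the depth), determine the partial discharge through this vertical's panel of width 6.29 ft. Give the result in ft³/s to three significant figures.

47.7 ft³/s

v̄ = (2.989 + 1.921) / 2 = 2.455 ft/s
q = v̄ × d × w = 2.455 × 3.09 × 6.29 = 47.72 ft³/s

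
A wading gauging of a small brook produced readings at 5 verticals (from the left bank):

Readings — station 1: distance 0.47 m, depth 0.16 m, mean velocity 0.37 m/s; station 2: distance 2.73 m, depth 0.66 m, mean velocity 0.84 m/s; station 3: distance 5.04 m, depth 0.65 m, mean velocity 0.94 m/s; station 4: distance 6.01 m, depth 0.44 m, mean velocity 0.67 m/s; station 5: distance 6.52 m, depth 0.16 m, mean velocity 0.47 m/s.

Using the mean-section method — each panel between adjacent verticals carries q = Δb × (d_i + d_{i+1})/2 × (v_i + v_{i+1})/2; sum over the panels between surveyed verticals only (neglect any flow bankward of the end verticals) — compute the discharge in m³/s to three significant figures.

Panel 1-2: Δb = 2.26 m, d̄ = (0.16+0.66)/2 = 0.41, v̄ = (0.37+0.84)/2 = 0.605 → q = 2.26×0.41×0.605 = 0.5606 m³/s
Panel 2-3: Δb = 2.31 m, d̄ = (0.66+0.65)/2 = 0.655, v̄ = (0.84+0.94)/2 = 0.89 → q = 2.31×0.655×0.89 = 1.347 m³/s
Panel 3-4: Δb = 0.97 m, d̄ = (0.65+0.44)/2 = 0.545, v̄ = (0.94+0.67)/2 = 0.805 → q = 0.97×0.545×0.805 = 0.4256 m³/s
Panel 4-5: Δb = 0.51 m, d̄ = (0.44+0.16)/2 = 0.3, v̄ = (0.67+0.47)/2 = 0.57 → q = 0.51×0.3×0.57 = 0.08721 m³/s
Q = Σ q = 2.420 m³/s

2.42 m³/s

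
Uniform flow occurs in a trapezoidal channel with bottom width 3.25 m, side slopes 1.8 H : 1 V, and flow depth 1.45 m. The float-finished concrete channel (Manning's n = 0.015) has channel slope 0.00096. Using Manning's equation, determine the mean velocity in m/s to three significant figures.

1.96 m/s

A = (b + z·y)·y = (3.25 + 1.8×1.45)×1.45 = 8.497 m²
P = b + 2y√(1+z²) = 3.25 + 2×1.45×√(1+1.8²) = 9.221 m
R = A/P = 8.497/9.221 = 0.9214 m
Q = (1/n)·A·R^(2/3)·S^(1/2) = (1/0.015) × 8.497 × 0.9214^(2/3) × 0.00096^(1/2) = 16.62 m³/s
V = Q/A = 16.62/8.497 = 1.956 m/s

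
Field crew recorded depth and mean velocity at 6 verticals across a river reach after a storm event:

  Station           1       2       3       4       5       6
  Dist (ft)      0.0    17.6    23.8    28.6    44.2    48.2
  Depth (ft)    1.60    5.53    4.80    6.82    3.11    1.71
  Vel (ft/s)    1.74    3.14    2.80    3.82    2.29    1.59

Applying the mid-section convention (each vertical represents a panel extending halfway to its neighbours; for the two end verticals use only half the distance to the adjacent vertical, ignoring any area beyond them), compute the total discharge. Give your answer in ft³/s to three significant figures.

w_1 = (17.6 − 0.0)/2 = 8.8 ft; q_1 = 1.74 × 1.60 × 8.8 = 24.50 ft³/s
w_2 = (23.8 − 0.0)/2 = 11.9 ft; q_2 = 3.14 × 5.53 × 11.9 = 206.6 ft³/s
w_3 = (28.6 − 17.6)/2 = 5.5 ft; q_3 = 2.80 × 4.80 × 5.5 = 73.92 ft³/s
w_4 = (44.2 − 23.8)/2 = 10.2 ft; q_4 = 3.82 × 6.82 × 10.2 = 265.7 ft³/s
w_5 = (48.2 − 28.6)/2 = 9.8 ft; q_5 = 2.29 × 3.11 × 9.8 = 69.79 ft³/s
w_6 = (48.2 − 44.2)/2 = 2 ft; q_6 = 1.59 × 1.71 × 2 = 5.438 ft³/s
Q = Σ qᵢ = 646.0 ft³/s

646 ft³/s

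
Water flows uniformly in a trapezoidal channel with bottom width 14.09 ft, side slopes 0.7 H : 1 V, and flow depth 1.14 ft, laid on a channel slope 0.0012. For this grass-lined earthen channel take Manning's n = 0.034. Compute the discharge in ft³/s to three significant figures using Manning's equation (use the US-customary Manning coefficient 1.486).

A = (b + z·y)·y = (14.09 + 0.7×1.14)×1.14 = 16.97 ft²
P = b + 2y√(1+z²) = 14.09 + 2×1.14×√(1+0.7²) = 16.87 ft
R = A/P = 16.97/16.87 = 1.006 ft
Q = (1.486/n)·A·R^(2/3)·S^(1/2) = (1.486/0.034) × 16.97 × 1.006^(2/3) × 0.0012^(1/2) = 25.80 ft³/s

25.8 ft³/s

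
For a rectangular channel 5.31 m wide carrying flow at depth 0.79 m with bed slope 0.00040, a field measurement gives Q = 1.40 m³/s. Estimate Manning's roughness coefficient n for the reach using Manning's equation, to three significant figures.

A = b·y = 5.31 × 0.79 = 4.195 m²
P = b + 2y = 5.31 + 2×0.79 = 6.890 m
R = A/P = 4.195/6.890 = 0.6088 m
n = (1/Q)·A·R^(2/3)·S^(1/2) = (1/1.40) × 4.195 × 0.7183 × 0.02000 = 0.04305

0.0430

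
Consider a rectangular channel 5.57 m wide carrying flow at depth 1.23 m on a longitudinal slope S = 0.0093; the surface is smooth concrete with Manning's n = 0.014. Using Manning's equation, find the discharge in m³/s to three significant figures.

42.5 m³/s

A = b·y = 5.57 × 1.23 = 6.851 m²
P = b + 2y = 5.57 + 2×1.23 = 8.030 m
R = A/P = 6.851/8.030 = 0.8532 m
Q = (1/n)·A·R^(2/3)·S^(1/2) = (1/0.014) × 6.851 × 0.8532^(2/3) × 0.0093^(1/2) = 42.45 m³/s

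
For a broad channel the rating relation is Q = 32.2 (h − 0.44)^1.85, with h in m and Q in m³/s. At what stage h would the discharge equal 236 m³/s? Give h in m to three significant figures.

3.37 m

h − h₀ = (Q/C)^(1/b) = (236/32.2)^(1/1.85) = 2.935 m
h = 0.44 + 2.935 = 3.375 m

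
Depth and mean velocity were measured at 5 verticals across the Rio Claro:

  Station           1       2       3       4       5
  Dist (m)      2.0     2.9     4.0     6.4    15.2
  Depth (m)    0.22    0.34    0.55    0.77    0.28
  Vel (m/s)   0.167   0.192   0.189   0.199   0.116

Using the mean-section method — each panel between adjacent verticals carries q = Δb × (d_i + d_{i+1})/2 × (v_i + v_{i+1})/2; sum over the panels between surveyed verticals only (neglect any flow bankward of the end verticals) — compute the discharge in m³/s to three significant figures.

Panel 1-2: Δb = 0.9 m, d̄ = (0.22+0.34)/2 = 0.28, v̄ = (0.167+0.192)/2 = 0.1795 → q = 0.9×0.28×0.1795 = 0.04523 m³/s
Panel 2-3: Δb = 1.1 m, d̄ = (0.34+0.55)/2 = 0.445, v̄ = (0.192+0.189)/2 = 0.1905 → q = 1.1×0.445×0.1905 = 0.09325 m³/s
Panel 3-4: Δb = 2.4 m, d̄ = (0.55+0.77)/2 = 0.66, v̄ = (0.189+0.199)/2 = 0.194 → q = 2.4×0.66×0.194 = 0.3073 m³/s
Panel 4-5: Δb = 8.8 m, d̄ = (0.77+0.28)/2 = 0.525, v̄ = (0.199+0.116)/2 = 0.1575 → q = 8.8×0.525×0.1575 = 0.7277 m³/s
Q = Σ q = 1.173 m³/s

1.17 m³/s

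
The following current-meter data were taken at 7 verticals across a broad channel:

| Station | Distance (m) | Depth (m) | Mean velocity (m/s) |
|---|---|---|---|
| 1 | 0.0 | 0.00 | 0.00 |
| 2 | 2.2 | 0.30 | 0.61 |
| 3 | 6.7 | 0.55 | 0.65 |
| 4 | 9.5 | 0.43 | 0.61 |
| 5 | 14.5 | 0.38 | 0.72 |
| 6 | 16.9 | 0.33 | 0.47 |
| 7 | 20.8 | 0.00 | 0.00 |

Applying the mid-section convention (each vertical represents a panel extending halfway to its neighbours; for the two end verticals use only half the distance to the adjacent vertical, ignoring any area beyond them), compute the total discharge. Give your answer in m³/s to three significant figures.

4.44 m³/s

w_2 = (6.7 − 0.0)/2 = 3.35 m; q_2 = 0.61 × 0.30 × 3.35 = 0.6131 m³/s
w_3 = (9.5 − 2.2)/2 = 3.65 m; q_3 = 0.65 × 0.55 × 3.65 = 1.305 m³/s
w_4 = (14.5 − 6.7)/2 = 3.9 m; q_4 = 0.61 × 0.43 × 3.9 = 1.023 m³/s
w_5 = (16.9 − 9.5)/2 = 3.7 m; q_5 = 0.72 × 0.38 × 3.7 = 1.012 m³/s
w_6 = (20.8 − 14.5)/2 = 3.15 m; q_6 = 0.47 × 0.33 × 3.15 = 0.4886 m³/s
Stations 1, 7 contribute zero (depth or velocity is 0).
Q = Σ qᵢ = 4.442 m³/s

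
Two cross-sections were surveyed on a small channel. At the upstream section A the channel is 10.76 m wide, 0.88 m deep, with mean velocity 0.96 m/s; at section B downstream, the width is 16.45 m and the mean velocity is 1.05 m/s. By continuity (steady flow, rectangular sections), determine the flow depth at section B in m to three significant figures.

0.526 m

Q = A₁V₁ = (10.76×0.88) × 0.96 = 9.090 m³/s
d₂ = Q/(b₂ V₂) = 9.090/(16.45×1.05) = 0.5263 m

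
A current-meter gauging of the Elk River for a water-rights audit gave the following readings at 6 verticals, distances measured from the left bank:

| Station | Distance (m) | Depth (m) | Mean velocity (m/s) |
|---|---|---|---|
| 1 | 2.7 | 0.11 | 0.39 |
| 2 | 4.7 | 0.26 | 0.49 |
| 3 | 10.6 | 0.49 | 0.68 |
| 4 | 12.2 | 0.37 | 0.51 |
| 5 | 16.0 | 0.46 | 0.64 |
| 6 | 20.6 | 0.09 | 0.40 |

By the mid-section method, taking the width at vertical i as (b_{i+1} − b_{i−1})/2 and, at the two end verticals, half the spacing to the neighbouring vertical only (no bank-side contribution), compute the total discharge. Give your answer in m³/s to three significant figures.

w_1 = (4.7 − 2.7)/2 = 1 m; q_1 = 0.39 × 0.11 × 1 = 0.04290 m³/s
w_2 = (10.6 − 2.7)/2 = 3.95 m; q_2 = 0.49 × 0.26 × 3.95 = 0.5032 m³/s
w_3 = (12.2 − 4.7)/2 = 3.75 m; q_3 = 0.68 × 0.49 × 3.75 = 1.250 m³/s
w_4 = (16.0 − 10.6)/2 = 2.7 m; q_4 = 0.51 × 0.37 × 2.7 = 0.5095 m³/s
w_5 = (20.6 − 12.2)/2 = 4.2 m; q_5 = 0.64 × 0.46 × 4.2 = 1.236 m³/s
w_6 = (20.6 − 16.0)/2 = 2.3 m; q_6 = 0.40 × 0.09 × 2.3 = 0.08280 m³/s
Q = Σ qᵢ = 3.624 m³/s

3.62 m³/s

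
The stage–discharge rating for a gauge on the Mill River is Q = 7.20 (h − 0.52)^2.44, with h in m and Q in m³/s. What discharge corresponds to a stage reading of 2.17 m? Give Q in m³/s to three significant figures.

24.4 m³/s

Q = 7.20 × (2.17 − 0.52)^2.44 = 7.20 × 1.65^2.44 = 24.43 m³/s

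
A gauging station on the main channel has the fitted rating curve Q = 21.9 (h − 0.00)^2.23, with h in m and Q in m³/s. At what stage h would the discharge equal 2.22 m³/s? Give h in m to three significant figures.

0.358 m

h − h₀ = (Q/C)^(1/b) = (2.22/21.9)^(1/2.23) = 0.3583 m
h = 0.00 + 0.3583 = 0.3583 m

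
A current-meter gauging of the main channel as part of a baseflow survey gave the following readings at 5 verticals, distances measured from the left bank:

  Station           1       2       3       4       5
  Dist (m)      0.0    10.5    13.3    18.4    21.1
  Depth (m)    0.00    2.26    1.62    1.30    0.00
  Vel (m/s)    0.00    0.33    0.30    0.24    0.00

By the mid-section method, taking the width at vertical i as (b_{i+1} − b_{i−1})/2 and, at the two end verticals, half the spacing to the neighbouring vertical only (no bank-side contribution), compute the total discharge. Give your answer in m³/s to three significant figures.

8.10 m³/s

w_2 = (13.3 − 0.0)/2 = 6.65 m; q_2 = 0.33 × 2.26 × 6.65 = 4.960 m³/s
w_3 = (18.4 − 10.5)/2 = 3.95 m; q_3 = 0.30 × 1.62 × 3.95 = 1.920 m³/s
w_4 = (21.1 − 13.3)/2 = 3.9 m; q_4 = 0.24 × 1.30 × 3.9 = 1.217 m³/s
Stations 1, 5 contribute zero (depth or velocity is 0).
Q = Σ qᵢ = 8.096 m³/s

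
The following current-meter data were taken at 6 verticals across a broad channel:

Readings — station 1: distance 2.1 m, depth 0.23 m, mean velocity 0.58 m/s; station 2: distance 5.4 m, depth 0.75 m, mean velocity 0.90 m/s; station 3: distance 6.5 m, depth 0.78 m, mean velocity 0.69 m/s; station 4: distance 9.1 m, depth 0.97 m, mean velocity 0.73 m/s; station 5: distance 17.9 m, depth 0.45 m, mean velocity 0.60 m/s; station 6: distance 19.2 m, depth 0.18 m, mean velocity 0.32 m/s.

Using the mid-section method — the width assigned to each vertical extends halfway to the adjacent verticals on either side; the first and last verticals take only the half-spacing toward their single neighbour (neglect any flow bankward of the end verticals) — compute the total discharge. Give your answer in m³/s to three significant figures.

w_1 = (5.4 − 2.1)/2 = 1.65 m; q_1 = 0.58 × 0.23 × 1.65 = 0.2201 m³/s
w_2 = (6.5 − 2.1)/2 = 2.2 m; q_2 = 0.90 × 0.75 × 2.2 = 1.485 m³/s
w_3 = (9.1 − 5.4)/2 = 1.85 m; q_3 = 0.69 × 0.78 × 1.85 = 0.9957 m³/s
w_4 = (17.9 − 6.5)/2 = 5.7 m; q_4 = 0.73 × 0.97 × 5.7 = 4.036 m³/s
w_5 = (19.2 − 9.1)/2 = 5.05 m; q_5 = 0.60 × 0.45 × 5.05 = 1.364 m³/s
w_6 = (19.2 − 17.9)/2 = 0.65 m; q_6 = 0.32 × 0.18 × 0.65 = 0.03744 m³/s
Q = Σ qᵢ = 8.138 m³/s

8.14 m³/s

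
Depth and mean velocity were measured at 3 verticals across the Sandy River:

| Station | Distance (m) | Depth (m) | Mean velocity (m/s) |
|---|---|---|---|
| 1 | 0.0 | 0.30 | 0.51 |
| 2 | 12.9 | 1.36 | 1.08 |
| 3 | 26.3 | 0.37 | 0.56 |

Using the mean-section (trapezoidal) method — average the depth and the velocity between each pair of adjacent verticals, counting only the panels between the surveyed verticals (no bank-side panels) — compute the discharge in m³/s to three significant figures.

Panel 1-2: Δb = 12.9 m, d̄ = (0.30+1.36)/2 = 0.83, v̄ = (0.51+1.08)/2 = 0.795 → q = 12.9×0.83×0.795 = 8.512 m³/s
Panel 2-3: Δb = 13.4 m, d̄ = (1.36+0.37)/2 = 0.865, v̄ = (1.08+0.56)/2 = 0.82 → q = 13.4×0.865×0.82 = 9.505 m³/s
Q = Σ q = 18.02 m³/s

18.0 m³/s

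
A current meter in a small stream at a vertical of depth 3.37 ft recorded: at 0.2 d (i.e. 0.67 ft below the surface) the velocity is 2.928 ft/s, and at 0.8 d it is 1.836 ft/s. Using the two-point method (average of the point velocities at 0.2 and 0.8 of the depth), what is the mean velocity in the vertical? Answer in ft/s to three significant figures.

2.38 ft/s

v̄ = (2.928 + 1.836) / 2 = 2.382 ft/s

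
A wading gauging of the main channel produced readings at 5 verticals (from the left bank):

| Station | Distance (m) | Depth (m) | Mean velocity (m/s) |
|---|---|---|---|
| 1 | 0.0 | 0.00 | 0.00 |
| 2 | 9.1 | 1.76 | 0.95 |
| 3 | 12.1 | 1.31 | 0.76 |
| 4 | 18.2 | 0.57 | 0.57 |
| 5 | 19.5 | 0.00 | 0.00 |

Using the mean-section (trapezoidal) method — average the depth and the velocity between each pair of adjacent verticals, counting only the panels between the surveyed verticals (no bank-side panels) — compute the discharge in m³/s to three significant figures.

Panel 1-2: Δb = 9.1 m, d̄ = (0.00+1.76)/2 = 0.88, v̄ = (0.00+0.95)/2 = 0.475 → q = 9.1×0.88×0.475 = 3.804 m³/s
Panel 2-3: Δb = 3 m, d̄ = (1.76+1.31)/2 = 1.535, v̄ = (0.95+0.76)/2 = 0.855 → q = 3×1.535×0.855 = 3.937 m³/s
Panel 3-4: Δb = 6.1 m, d̄ = (1.31+0.57)/2 = 0.94, v̄ = (0.76+0.57)/2 = 0.665 → q = 6.1×0.94×0.665 = 3.813 m³/s
Panel 4-5: Δb = 1.3 m, d̄ = (0.57+0.00)/2 = 0.285, v̄ = (0.57+0.00)/2 = 0.285 → q = 1.3×0.285×0.285 = 0.1056 m³/s
Q = Σ q = 11.66 m³/s

11.7 m³/s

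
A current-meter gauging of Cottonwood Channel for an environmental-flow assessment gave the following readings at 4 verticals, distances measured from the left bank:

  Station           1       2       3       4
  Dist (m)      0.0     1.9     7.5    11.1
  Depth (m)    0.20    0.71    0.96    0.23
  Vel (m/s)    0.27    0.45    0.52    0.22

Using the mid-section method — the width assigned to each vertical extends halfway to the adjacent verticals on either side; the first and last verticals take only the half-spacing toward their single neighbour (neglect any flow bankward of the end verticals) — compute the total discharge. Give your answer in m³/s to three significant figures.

3.64 m³/s

w_1 = (1.9 − 0.0)/2 = 0.95 m; q_1 = 0.27 × 0.20 × 0.95 = 0.05130 m³/s
w_2 = (7.5 − 0.0)/2 = 3.75 m; q_2 = 0.45 × 0.71 × 3.75 = 1.198 m³/s
w_3 = (11.1 − 1.9)/2 = 4.6 m; q_3 = 0.52 × 0.96 × 4.6 = 2.296 m³/s
w_4 = (11.1 − 7.5)/2 = 1.8 m; q_4 = 0.22 × 0.23 × 1.8 = 0.09108 m³/s
Q = Σ qᵢ = 3.637 m³/s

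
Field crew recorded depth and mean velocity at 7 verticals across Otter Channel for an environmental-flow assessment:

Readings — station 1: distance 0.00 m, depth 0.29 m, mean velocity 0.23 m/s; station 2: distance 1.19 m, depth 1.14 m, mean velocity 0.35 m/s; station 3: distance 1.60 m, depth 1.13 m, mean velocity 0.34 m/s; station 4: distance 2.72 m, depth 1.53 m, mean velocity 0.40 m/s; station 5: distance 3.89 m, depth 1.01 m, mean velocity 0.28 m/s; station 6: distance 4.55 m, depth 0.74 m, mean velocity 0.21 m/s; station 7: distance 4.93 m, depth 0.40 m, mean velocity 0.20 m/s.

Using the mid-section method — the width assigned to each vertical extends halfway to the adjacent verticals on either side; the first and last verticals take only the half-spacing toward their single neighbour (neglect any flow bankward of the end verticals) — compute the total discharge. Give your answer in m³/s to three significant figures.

w_1 = (1.19 − 0.00)/2 = 0.595 m; q_1 = 0.23 × 0.29 × 0.595 = 0.03969 m³/s
w_2 = (1.60 − 0.00)/2 = 0.8 m; q_2 = 0.35 × 1.14 × 0.8 = 0.3192 m³/s
w_3 = (2.72 − 1.19)/2 = 0.765 m; q_3 = 0.34 × 1.13 × 0.765 = 0.2939 m³/s
w_4 = (3.89 − 1.60)/2 = 1.145 m; q_4 = 0.40 × 1.53 × 1.145 = 0.7007 m³/s
w_5 = (4.55 − 2.72)/2 = 0.915 m; q_5 = 0.28 × 1.01 × 0.915 = 0.2588 m³/s
w_6 = (4.93 − 3.89)/2 = 0.52 m; q_6 = 0.21 × 0.74 × 0.52 = 0.08081 m³/s
w_7 = (4.93 − 4.55)/2 = 0.19 m; q_7 = 0.20 × 0.40 × 0.19 = 0.01520 m³/s
Q = Σ qᵢ = 1.708 m³/s

1.71 m³/s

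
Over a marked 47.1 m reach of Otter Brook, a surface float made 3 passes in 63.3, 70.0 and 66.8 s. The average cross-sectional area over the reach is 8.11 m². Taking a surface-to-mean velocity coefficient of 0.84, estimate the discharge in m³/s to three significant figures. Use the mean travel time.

t̄ = (63.3 + 70.0 + 66.8) / 3 = 66.7 s
v_surface = L / t̄ = 47.1 / 66.7 = 0.7061 m/s
v_mean = 0.84 × 0.7061 = 0.5932 m/s
Q = A × v_mean = 8.11 × 0.5932 = 4.811 m³/s

4.81 m³/s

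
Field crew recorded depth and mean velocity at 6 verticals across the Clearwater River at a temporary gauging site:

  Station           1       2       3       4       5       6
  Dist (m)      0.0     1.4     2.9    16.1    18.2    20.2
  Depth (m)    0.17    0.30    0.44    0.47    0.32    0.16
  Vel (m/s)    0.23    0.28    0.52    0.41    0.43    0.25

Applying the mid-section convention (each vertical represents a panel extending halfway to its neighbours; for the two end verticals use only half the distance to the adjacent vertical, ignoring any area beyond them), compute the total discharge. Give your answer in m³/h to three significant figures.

13100 m³/h

w_1 = (1.4 − 0.0)/2 = 0.7 m; q_1 = 0.23 × 0.17 × 0.7 = 0.02737 m³/s
w_2 = (2.9 − 0.0)/2 = 1.45 m; q_2 = 0.28 × 0.30 × 1.45 = 0.1218 m³/s
w_3 = (16.1 − 1.4)/2 = 7.35 m; q_3 = 0.52 × 0.44 × 7.35 = 1.682 m³/s
w_4 = (18.2 − 2.9)/2 = 7.65 m; q_4 = 0.41 × 0.47 × 7.65 = 1.474 m³/s
w_5 = (20.2 − 16.1)/2 = 2.05 m; q_5 = 0.43 × 0.32 × 2.05 = 0.2821 m³/s
w_6 = (20.2 − 18.2)/2 = 1 m; q_6 = 0.25 × 0.16 × 1 = 0.04000 m³/s
Q = Σ qᵢ = 3.627 m³/s
= 3.627 × 3600 = 13060 m³/h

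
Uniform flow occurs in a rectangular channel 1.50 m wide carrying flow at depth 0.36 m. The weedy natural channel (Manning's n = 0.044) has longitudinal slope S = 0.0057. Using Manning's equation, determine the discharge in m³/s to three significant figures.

A = b·y = 1.50 × 0.36 = 0.5400 m²
P = b + 2y = 1.50 + 2×0.36 = 2.220 m
R = A/P = 0.5400/2.220 = 0.2432 m
Q = (1/n)·A·R^(2/3)·S^(1/2) = (1/0.044) × 0.5400 × 0.2432^(2/3) × 0.0057^(1/2) = 0.3611 m³/s

0.361 m³/s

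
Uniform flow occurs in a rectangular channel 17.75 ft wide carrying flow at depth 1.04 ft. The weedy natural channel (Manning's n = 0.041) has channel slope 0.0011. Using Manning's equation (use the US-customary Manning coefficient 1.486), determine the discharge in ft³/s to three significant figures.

21.2 ft³/s

A = b·y = 17.75 × 1.04 = 18.46 ft²
P = b + 2y = 17.75 + 2×1.04 = 19.83 ft
R = A/P = 18.46/19.83 = 0.9309 ft
Q = (1.486/n)·A·R^(2/3)·S^(1/2) = (1.486/0.041) × 18.46 × 0.9309^(2/3) × 0.0011^(1/2) = 21.16 ft³/s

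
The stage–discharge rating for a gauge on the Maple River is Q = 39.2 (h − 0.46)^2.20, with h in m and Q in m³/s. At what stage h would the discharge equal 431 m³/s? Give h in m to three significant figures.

h − h₀ = (Q/C)^(1/b) = (431/39.2)^(1/2.20) = 2.974 m
h = 0.46 + 2.974 = 3.434 m

3.43 m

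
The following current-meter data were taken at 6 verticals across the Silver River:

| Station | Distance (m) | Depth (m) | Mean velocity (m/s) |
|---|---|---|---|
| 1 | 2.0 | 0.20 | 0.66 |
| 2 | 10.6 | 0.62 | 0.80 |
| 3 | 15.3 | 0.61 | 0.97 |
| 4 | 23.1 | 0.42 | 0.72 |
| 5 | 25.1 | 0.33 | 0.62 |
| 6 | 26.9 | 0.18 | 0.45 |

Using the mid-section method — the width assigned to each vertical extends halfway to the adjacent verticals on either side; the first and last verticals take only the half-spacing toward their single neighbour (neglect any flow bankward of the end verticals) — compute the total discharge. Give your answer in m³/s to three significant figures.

w_1 = (10.6 − 2.0)/2 = 4.3 m; q_1 = 0.66 × 0.20 × 4.3 = 0.5676 m³/s
w_2 = (15.3 − 2.0)/2 = 6.65 m; q_2 = 0.80 × 0.62 × 6.65 = 3.298 m³/s
w_3 = (23.1 − 10.6)/2 = 6.25 m; q_3 = 0.97 × 0.61 × 6.25 = 3.698 m³/s
w_4 = (25.1 − 15.3)/2 = 4.9 m; q_4 = 0.72 × 0.42 × 4.9 = 1.482 m³/s
w_5 = (26.9 − 23.1)/2 = 1.9 m; q_5 = 0.62 × 0.33 × 1.9 = 0.3887 m³/s
w_6 = (26.9 − 25.1)/2 = 0.9 m; q_6 = 0.45 × 0.18 × 0.9 = 0.07290 m³/s
Q = Σ qᵢ = 9.508 m³/s

9.51 m³/s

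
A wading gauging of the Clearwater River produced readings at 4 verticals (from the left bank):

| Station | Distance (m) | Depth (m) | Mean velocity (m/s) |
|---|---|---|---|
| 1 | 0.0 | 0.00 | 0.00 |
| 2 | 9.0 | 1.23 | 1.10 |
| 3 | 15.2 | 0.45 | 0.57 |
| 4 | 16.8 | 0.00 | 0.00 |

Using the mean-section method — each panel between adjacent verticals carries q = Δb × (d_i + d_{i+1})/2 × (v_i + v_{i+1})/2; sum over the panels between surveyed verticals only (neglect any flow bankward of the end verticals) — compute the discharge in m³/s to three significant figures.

Panel 1-2: Δb = 9 m, d̄ = (0.00+1.23)/2 = 0.615, v̄ = (0.00+1.10)/2 = 0.55 → q = 9×0.615×0.55 = 3.044 m³/s
Panel 2-3: Δb = 6.2 m, d̄ = (1.23+0.45)/2 = 0.84, v̄ = (1.10+0.57)/2 = 0.835 → q = 6.2×0.84×0.835 = 4.349 m³/s
Panel 3-4: Δb = 1.6 m, d̄ = (0.45+0.00)/2 = 0.225, v̄ = (0.57+0.00)/2 = 0.285 → q = 1.6×0.225×0.285 = 0.1026 m³/s
Q = Σ q = 7.496 m³/s

7.50 m³/s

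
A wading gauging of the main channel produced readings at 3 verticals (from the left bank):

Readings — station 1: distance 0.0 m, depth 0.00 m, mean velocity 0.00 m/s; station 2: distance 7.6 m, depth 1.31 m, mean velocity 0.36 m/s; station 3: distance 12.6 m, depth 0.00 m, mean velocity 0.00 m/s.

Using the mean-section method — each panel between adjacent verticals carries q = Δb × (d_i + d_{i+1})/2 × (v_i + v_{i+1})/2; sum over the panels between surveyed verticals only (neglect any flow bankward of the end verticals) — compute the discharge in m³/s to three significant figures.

1.49 m³/s

Panel 1-2: Δb = 7.6 m, d̄ = (0.00+1.31)/2 = 0.655, v̄ = (0.00+0.36)/2 = 0.18 → q = 7.6×0.655×0.18 = 0.8960 m³/s
Panel 2-3: Δb = 5 m, d̄ = (1.31+0.00)/2 = 0.655, v̄ = (0.36+0.00)/2 = 0.18 → q = 5×0.655×0.18 = 0.5895 m³/s
Q = Σ q = 1.486 m³/s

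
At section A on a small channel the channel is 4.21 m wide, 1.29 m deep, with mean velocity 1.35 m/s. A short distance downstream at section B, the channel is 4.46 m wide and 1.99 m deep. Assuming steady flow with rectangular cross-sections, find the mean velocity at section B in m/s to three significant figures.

Q = A₁V₁ = (4.21×1.29) × 1.35 = 7.332 m³/s
A₂ = 4.46 × 1.99 = 8.875 m²
V₂ = Q/A₂ = 7.332/8.875 = 0.8261 m/s

0.826 m/s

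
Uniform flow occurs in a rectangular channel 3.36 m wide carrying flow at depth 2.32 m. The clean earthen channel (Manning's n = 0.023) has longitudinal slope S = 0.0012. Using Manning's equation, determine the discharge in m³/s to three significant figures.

A = b·y = 3.36 × 2.32 = 7.795 m²
P = b + 2y = 3.36 + 2×2.32 = 8.000 m
R = A/P = 7.795/8.000 = 0.9744 m
Q = (1/n)·A·R^(2/3)·S^(1/2) = (1/0.023) × 7.795 × 0.9744^(2/3) × 0.0012^(1/2) = 11.54 m³/s

11.5 m³/s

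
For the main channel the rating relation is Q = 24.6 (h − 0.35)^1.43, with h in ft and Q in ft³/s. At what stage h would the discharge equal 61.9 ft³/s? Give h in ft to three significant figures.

2.26 ft

h − h₀ = (Q/C)^(1/b) = (61.9/24.6)^(1/1.43) = 1.907 ft
h = 0.35 + 1.907 = 2.257 ft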